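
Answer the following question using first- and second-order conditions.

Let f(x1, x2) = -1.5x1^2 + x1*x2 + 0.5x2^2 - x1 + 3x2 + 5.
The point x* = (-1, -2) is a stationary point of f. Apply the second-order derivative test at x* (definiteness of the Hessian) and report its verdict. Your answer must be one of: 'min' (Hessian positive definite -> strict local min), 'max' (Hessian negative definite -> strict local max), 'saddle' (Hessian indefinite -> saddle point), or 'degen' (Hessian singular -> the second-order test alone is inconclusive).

Compute the Hessian H = grad^2 f:
  H = [[-3, 1], [1, 1]]
Verify stationarity: grad f(x*) = H x* + g = (0, 0).
Eigenvalues of H: -3.2361, 1.2361.
Eigenvalues have mixed signs, so H is indefinite -> x* is a saddle point.

saddle


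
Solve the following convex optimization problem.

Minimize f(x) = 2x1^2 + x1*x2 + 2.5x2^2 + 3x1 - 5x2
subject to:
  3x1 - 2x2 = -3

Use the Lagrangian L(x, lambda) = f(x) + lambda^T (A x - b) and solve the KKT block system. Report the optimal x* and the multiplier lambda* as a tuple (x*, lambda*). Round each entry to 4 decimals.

Form the Lagrangian:
  L(x, lambda) = (1/2) x^T Q x + c^T x + lambda^T (A x - b)
Stationarity (grad_x L = 0): Q x + c + A^T lambda = 0.
Primal feasibility: A x = b.

This gives the KKT block system:
  [ Q   A^T ] [ x     ]   [-c ]
  [ A    0  ] [ lambda ] = [ b ]

Solving the linear system:
  x*      = (-0.4521, 0.8219)
  lambda* = (-0.6712)
  f(x*)   = -3.7397

x* = (-0.4521, 0.8219), lambda* = (-0.6712)


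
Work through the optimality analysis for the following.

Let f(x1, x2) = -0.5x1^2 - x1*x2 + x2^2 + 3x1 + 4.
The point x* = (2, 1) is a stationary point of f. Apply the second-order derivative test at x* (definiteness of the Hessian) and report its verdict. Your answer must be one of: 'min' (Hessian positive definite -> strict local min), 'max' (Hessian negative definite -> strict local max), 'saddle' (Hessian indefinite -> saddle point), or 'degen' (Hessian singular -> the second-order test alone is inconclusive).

Compute the Hessian H = grad^2 f:
  H = [[-1, -1], [-1, 2]]
Verify stationarity: grad f(x*) = H x* + g = (0, 0).
Eigenvalues of H: -1.3028, 2.3028.
Eigenvalues have mixed signs, so H is indefinite -> x* is a saddle point.

saddle


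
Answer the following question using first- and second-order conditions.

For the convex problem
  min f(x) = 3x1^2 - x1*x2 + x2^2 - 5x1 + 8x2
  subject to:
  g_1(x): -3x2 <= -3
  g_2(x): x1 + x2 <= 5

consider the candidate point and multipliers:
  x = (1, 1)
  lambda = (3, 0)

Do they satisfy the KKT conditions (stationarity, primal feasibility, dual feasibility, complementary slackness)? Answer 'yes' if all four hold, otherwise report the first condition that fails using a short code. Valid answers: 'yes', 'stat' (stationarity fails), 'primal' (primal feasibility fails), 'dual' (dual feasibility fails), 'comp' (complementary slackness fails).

Gradient of f: grad f(x) = Q x + c = (0, 9)
Constraint values g_i(x) = a_i^T x - b_i:
  g_1((1, 1)) = 0
  g_2((1, 1)) = -3
Stationarity residual: grad f(x) + sum_i lambda_i a_i = (0, 0)
  -> stationarity OK
Primal feasibility (all g_i <= 0): OK
Dual feasibility (all lambda_i >= 0): OK
Complementary slackness (lambda_i * g_i(x) = 0 for all i): OK

Verdict: yes, KKT holds.

yes


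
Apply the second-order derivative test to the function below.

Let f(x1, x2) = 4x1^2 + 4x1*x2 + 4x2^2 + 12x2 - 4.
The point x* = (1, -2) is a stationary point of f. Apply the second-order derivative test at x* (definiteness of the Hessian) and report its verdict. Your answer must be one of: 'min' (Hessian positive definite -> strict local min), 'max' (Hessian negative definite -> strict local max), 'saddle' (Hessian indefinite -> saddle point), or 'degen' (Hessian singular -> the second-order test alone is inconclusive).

Compute the Hessian H = grad^2 f:
  H = [[8, 4], [4, 8]]
Verify stationarity: grad f(x*) = H x* + g = (0, 0).
Eigenvalues of H: 4, 12.
Both eigenvalues > 0, so H is positive definite -> x* is a strict local min.

min


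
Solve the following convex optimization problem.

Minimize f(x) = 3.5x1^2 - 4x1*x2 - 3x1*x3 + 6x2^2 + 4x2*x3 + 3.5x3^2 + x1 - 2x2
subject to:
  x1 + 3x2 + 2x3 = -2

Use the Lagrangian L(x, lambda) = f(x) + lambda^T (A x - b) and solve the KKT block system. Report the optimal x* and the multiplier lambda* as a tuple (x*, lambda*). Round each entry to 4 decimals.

Form the Lagrangian:
  L(x, lambda) = (1/2) x^T Q x + c^T x + lambda^T (A x - b)
Stationarity (grad_x L = 0): Q x + c + A^T lambda = 0.
Primal feasibility: A x = b.

This gives the KKT block system:
  [ Q   A^T ] [ x     ]   [-c ]
  [ A    0  ] [ lambda ] = [ b ]

Solving the linear system:
  x*      = (-0.5921, -0.1447, -0.4868)
  lambda* = (1.1053)
  f(x*)   = 0.9539

x* = (-0.5921, -0.1447, -0.4868), lambda* = (1.1053)


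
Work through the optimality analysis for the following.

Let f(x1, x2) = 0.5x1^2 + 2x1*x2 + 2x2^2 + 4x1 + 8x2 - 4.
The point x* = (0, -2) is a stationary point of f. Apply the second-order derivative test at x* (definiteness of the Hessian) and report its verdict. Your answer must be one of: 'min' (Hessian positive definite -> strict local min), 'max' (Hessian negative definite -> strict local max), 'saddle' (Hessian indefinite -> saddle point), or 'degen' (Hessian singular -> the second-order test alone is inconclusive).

Compute the Hessian H = grad^2 f:
  H = [[1, 2], [2, 4]]
Verify stationarity: grad f(x*) = H x* + g = (0, 0).
Eigenvalues of H: 0, 5.
H has a zero eigenvalue (singular; positive semidefinite but not definite), so H is neither positive definite, negative definite, nor indefinite. The second-order test alone is inconclusive -> degen.
(Indeed, f is constant along the null direction of H through x*, so x* is not a strict local extremum.)

degen


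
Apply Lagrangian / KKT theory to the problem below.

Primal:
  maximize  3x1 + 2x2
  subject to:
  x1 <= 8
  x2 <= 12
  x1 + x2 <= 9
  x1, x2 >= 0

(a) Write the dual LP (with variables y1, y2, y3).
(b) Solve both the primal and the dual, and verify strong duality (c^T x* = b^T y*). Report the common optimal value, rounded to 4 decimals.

The standard primal-dual pair for 'max c^T x s.t. A x <= b, x >= 0' is:
  Dual:  min b^T y  s.t.  A^T y >= c,  y >= 0.

So the dual LP is:
  minimize  8y1 + 12y2 + 9y3
  subject to:
    y1 + y3 >= 3
    y2 + y3 >= 2
    y1, y2, y3 >= 0

Solving the primal: x* = (8, 1).
  primal value c^T x* = 26.
Solving the dual: y* = (1, 0, 2).
  dual value b^T y* = 26.
Strong duality: c^T x* = b^T y*. Confirmed.

26


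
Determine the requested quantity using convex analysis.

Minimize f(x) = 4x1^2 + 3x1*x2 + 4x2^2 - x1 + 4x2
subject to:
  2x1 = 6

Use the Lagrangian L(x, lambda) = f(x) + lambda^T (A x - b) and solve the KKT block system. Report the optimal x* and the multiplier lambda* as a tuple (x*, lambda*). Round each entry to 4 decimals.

Form the Lagrangian:
  L(x, lambda) = (1/2) x^T Q x + c^T x + lambda^T (A x - b)
Stationarity (grad_x L = 0): Q x + c + A^T lambda = 0.
Primal feasibility: A x = b.

This gives the KKT block system:
  [ Q   A^T ] [ x     ]   [-c ]
  [ A    0  ] [ lambda ] = [ b ]

Solving the linear system:
  x*      = (3, -1.625)
  lambda* = (-9.0625)
  f(x*)   = 22.4375

x* = (3, -1.625), lambda* = (-9.0625)


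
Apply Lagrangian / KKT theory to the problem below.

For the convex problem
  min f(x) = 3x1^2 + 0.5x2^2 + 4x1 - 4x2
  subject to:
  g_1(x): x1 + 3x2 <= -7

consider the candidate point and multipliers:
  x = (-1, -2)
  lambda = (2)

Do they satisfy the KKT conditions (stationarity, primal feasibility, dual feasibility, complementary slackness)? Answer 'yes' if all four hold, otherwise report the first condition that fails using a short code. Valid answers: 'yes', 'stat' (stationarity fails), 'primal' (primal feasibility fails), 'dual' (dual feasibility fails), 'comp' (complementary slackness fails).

Gradient of f: grad f(x) = Q x + c = (-2, -6)
Constraint values g_i(x) = a_i^T x - b_i:
  g_1((-1, -2)) = 0
Stationarity residual: grad f(x) + sum_i lambda_i a_i = (0, 0)
  -> stationarity OK
Primal feasibility (all g_i <= 0): OK
Dual feasibility (all lambda_i >= 0): OK
Complementary slackness (lambda_i * g_i(x) = 0 for all i): OK

Verdict: yes, KKT holds.

yes


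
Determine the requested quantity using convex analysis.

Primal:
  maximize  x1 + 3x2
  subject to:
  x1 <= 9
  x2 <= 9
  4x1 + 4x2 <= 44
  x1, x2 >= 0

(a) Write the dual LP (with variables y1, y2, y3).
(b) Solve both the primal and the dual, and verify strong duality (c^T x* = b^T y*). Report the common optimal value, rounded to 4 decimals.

The standard primal-dual pair for 'max c^T x s.t. A x <= b, x >= 0' is:
  Dual:  min b^T y  s.t.  A^T y >= c,  y >= 0.

So the dual LP is:
  minimize  9y1 + 9y2 + 44y3
  subject to:
    y1 + 4y3 >= 1
    y2 + 4y3 >= 3
    y1, y2, y3 >= 0

Solving the primal: x* = (2, 9).
  primal value c^T x* = 29.
Solving the dual: y* = (0, 2, 0.25).
  dual value b^T y* = 29.
Strong duality: c^T x* = b^T y*. Confirmed.

29


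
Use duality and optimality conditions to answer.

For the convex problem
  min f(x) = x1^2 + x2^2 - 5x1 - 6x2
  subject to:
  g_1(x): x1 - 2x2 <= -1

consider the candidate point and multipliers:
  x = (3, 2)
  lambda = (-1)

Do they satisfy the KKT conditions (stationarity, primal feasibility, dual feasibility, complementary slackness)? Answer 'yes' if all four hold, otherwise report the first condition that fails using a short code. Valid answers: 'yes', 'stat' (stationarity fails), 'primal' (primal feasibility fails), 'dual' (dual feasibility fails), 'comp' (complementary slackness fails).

Gradient of f: grad f(x) = Q x + c = (1, -2)
Constraint values g_i(x) = a_i^T x - b_i:
  g_1((3, 2)) = 0
Stationarity residual: grad f(x) + sum_i lambda_i a_i = (0, 0)
  -> stationarity OK
Primal feasibility (all g_i <= 0): OK
Dual feasibility (all lambda_i >= 0): FAILS
Complementary slackness (lambda_i * g_i(x) = 0 for all i): OK

Verdict: the first failing condition is dual_feasibility -> dual.

dual


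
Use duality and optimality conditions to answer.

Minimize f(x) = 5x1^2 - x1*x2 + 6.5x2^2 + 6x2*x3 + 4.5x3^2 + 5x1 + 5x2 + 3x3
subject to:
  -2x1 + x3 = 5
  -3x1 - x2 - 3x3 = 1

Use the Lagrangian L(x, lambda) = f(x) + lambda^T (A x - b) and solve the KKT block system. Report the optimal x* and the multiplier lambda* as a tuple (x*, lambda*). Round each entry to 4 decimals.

Form the Lagrangian:
  L(x, lambda) = (1/2) x^T Q x + c^T x + lambda^T (A x - b)
Stationarity (grad_x L = 0): Q x + c + A^T lambda = 0.
Primal feasibility: A x = b.

This gives the KKT block system:
  [ Q   A^T ] [ x     ]   [-c ]
  [ A    0  ] [ lambda ] = [ b ]

Solving the linear system:
  x*      = (-1.6448, -1.1964, 1.7103)
  lambda* = (-7.1554, 1.3529)
  f(x*)   = 12.6743

x* = (-1.6448, -1.1964, 1.7103), lambda* = (-7.1554, 1.3529)


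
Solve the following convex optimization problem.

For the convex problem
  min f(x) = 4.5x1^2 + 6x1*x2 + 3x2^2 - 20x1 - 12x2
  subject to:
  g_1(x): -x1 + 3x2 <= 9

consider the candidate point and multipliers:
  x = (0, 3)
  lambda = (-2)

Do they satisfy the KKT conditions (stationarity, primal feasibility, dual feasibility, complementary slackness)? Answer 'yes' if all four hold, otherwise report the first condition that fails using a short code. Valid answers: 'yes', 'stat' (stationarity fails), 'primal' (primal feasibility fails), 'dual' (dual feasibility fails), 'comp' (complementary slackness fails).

Gradient of f: grad f(x) = Q x + c = (-2, 6)
Constraint values g_i(x) = a_i^T x - b_i:
  g_1((0, 3)) = 0
Stationarity residual: grad f(x) + sum_i lambda_i a_i = (0, 0)
  -> stationarity OK
Primal feasibility (all g_i <= 0): OK
Dual feasibility (all lambda_i >= 0): FAILS
Complementary slackness (lambda_i * g_i(x) = 0 for all i): OK

Verdict: the first failing condition is dual_feasibility -> dual.

dual


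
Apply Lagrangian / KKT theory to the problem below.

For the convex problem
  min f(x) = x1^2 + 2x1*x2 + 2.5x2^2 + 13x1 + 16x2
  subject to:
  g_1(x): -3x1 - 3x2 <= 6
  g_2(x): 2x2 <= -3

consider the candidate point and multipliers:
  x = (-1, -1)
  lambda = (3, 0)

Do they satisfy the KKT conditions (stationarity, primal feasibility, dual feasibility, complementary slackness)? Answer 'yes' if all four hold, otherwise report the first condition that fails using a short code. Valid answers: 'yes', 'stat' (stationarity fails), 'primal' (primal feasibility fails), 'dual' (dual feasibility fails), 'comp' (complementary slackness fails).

Gradient of f: grad f(x) = Q x + c = (9, 9)
Constraint values g_i(x) = a_i^T x - b_i:
  g_1((-1, -1)) = 0
  g_2((-1, -1)) = 1
Stationarity residual: grad f(x) + sum_i lambda_i a_i = (0, 0)
  -> stationarity OK
Primal feasibility (all g_i <= 0): FAILS
Dual feasibility (all lambda_i >= 0): OK
Complementary slackness (lambda_i * g_i(x) = 0 for all i): OK

Verdict: the first failing condition is primal_feasibility -> primal.

primal


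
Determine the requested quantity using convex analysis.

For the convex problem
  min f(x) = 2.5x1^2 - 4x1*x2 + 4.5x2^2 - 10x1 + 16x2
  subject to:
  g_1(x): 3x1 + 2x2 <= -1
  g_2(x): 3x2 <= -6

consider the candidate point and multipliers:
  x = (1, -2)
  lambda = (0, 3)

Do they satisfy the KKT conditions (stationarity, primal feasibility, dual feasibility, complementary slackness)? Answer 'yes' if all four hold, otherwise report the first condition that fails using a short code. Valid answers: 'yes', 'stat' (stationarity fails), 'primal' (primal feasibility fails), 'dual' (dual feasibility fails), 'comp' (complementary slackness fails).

Gradient of f: grad f(x) = Q x + c = (3, -6)
Constraint values g_i(x) = a_i^T x - b_i:
  g_1((1, -2)) = 0
  g_2((1, -2)) = 0
Stationarity residual: grad f(x) + sum_i lambda_i a_i = (3, 3)
  -> stationarity FAILS
Primal feasibility (all g_i <= 0): OK
Dual feasibility (all lambda_i >= 0): OK
Complementary slackness (lambda_i * g_i(x) = 0 for all i): OK

Verdict: the first failing condition is stationarity -> stat.

stat


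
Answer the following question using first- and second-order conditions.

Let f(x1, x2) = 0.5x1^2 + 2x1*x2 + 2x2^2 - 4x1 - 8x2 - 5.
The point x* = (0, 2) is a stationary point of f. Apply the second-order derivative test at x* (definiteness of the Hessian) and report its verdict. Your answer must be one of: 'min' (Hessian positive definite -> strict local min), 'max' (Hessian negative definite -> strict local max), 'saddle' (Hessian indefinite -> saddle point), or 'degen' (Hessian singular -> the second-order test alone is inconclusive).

Compute the Hessian H = grad^2 f:
  H = [[1, 2], [2, 4]]
Verify stationarity: grad f(x*) = H x* + g = (0, 0).
Eigenvalues of H: 0, 5.
H has a zero eigenvalue (singular; positive semidefinite but not definite), so H is neither positive definite, negative definite, nor indefinite. The second-order test alone is inconclusive -> degen.
(Indeed, f is constant along the null direction of H through x*, so x* is not a strict local extremum.)

degen


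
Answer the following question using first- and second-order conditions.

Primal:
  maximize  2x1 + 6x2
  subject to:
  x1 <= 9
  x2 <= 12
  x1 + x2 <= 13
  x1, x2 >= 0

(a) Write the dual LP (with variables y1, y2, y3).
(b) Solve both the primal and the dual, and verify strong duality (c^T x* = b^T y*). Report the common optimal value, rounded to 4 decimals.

The standard primal-dual pair for 'max c^T x s.t. A x <= b, x >= 0' is:
  Dual:  min b^T y  s.t.  A^T y >= c,  y >= 0.

So the dual LP is:
  minimize  9y1 + 12y2 + 13y3
  subject to:
    y1 + y3 >= 2
    y2 + y3 >= 6
    y1, y2, y3 >= 0

Solving the primal: x* = (1, 12).
  primal value c^T x* = 74.
Solving the dual: y* = (0, 4, 2).
  dual value b^T y* = 74.
Strong duality: c^T x* = b^T y*. Confirmed.

74


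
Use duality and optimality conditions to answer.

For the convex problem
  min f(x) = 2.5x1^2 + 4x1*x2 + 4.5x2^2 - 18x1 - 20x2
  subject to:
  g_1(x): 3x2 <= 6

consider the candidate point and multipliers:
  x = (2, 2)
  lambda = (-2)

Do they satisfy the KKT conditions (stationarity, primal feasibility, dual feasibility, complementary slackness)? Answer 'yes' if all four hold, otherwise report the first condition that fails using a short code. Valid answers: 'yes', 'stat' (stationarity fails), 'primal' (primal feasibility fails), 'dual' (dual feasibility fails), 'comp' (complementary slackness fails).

Gradient of f: grad f(x) = Q x + c = (0, 6)
Constraint values g_i(x) = a_i^T x - b_i:
  g_1((2, 2)) = 0
Stationarity residual: grad f(x) + sum_i lambda_i a_i = (0, 0)
  -> stationarity OK
Primal feasibility (all g_i <= 0): OK
Dual feasibility (all lambda_i >= 0): FAILS
Complementary slackness (lambda_i * g_i(x) = 0 for all i): OK

Verdict: the first failing condition is dual_feasibility -> dual.

dual


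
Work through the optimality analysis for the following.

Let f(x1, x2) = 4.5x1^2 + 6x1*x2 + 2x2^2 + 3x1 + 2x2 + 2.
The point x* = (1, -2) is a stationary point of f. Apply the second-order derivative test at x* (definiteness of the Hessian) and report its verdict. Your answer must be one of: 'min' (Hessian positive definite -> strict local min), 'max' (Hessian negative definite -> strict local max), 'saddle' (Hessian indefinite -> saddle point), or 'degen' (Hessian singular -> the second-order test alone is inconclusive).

Compute the Hessian H = grad^2 f:
  H = [[9, 6], [6, 4]]
Verify stationarity: grad f(x*) = H x* + g = (0, 0).
Eigenvalues of H: 0, 13.
H has a zero eigenvalue (singular; positive semidefinite but not definite), so H is neither positive definite, negative definite, nor indefinite. The second-order test alone is inconclusive -> degen.
(Indeed, f is constant along the null direction of H through x*, so x* is not a strict local extremum.)

degen


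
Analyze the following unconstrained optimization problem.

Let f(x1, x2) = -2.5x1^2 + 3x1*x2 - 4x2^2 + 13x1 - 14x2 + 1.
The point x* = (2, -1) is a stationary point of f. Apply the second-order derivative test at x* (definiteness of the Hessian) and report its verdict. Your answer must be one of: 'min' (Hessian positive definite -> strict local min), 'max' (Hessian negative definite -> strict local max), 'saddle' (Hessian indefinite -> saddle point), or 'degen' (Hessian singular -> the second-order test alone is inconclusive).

Compute the Hessian H = grad^2 f:
  H = [[-5, 3], [3, -8]]
Verify stationarity: grad f(x*) = H x* + g = (0, 0).
Eigenvalues of H: -9.8541, -3.1459.
Both eigenvalues < 0, so H is negative definite -> x* is a strict local max.

max


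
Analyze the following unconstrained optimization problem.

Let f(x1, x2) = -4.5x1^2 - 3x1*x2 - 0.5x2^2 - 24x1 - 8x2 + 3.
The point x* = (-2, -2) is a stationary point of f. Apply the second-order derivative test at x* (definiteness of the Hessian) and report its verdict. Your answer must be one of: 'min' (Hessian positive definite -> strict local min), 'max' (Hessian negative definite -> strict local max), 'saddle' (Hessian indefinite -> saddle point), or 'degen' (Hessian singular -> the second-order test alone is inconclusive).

Compute the Hessian H = grad^2 f:
  H = [[-9, -3], [-3, -1]]
Verify stationarity: grad f(x*) = H x* + g = (0, 0).
Eigenvalues of H: -10, 0.
H has a zero eigenvalue (singular; negative semidefinite but not definite), so H is neither positive definite, negative definite, nor indefinite. The second-order test alone is inconclusive -> degen.
(Indeed, f is constant along the null direction of H through x*, so x* is not a strict local extremum.)

degen


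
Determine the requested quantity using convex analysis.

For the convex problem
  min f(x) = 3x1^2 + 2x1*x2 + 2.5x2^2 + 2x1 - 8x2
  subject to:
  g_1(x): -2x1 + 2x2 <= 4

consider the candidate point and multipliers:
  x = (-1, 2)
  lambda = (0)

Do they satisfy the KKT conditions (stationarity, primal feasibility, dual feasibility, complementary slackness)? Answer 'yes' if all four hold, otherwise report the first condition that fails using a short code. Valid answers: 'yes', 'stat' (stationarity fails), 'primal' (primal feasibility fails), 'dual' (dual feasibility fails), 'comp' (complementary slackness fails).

Gradient of f: grad f(x) = Q x + c = (0, 0)
Constraint values g_i(x) = a_i^T x - b_i:
  g_1((-1, 2)) = 2
Stationarity residual: grad f(x) + sum_i lambda_i a_i = (0, 0)
  -> stationarity OK
Primal feasibility (all g_i <= 0): FAILS
Dual feasibility (all lambda_i >= 0): OK
Complementary slackness (lambda_i * g_i(x) = 0 for all i): OK

Verdict: the first failing condition is primal_feasibility -> primal.

primal


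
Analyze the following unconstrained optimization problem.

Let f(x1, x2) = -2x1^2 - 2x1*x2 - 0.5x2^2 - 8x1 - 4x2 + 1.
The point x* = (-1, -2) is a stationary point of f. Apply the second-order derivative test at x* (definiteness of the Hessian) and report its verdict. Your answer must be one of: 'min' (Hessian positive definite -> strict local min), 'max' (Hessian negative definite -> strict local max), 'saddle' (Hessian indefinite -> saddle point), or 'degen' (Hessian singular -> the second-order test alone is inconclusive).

Compute the Hessian H = grad^2 f:
  H = [[-4, -2], [-2, -1]]
Verify stationarity: grad f(x*) = H x* + g = (0, 0).
Eigenvalues of H: -5, 0.
H has a zero eigenvalue (singular; negative semidefinite but not definite), so H is neither positive definite, negative definite, nor indefinite. The second-order test alone is inconclusive -> degen.
(Indeed, f is constant along the null direction of H through x*, so x* is not a strict local extremum.)

degen


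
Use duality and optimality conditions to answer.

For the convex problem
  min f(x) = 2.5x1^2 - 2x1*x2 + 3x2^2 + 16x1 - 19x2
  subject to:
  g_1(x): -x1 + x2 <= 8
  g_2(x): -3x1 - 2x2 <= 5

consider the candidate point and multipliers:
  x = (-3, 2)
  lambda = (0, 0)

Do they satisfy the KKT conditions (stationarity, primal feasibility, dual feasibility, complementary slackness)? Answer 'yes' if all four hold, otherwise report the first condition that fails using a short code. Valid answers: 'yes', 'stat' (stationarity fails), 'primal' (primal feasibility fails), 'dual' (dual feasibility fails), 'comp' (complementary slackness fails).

Gradient of f: grad f(x) = Q x + c = (-3, -1)
Constraint values g_i(x) = a_i^T x - b_i:
  g_1((-3, 2)) = -3
  g_2((-3, 2)) = 0
Stationarity residual: grad f(x) + sum_i lambda_i a_i = (-3, -1)
  -> stationarity FAILS
Primal feasibility (all g_i <= 0): OK
Dual feasibility (all lambda_i >= 0): OK
Complementary slackness (lambda_i * g_i(x) = 0 for all i): OK

Verdict: the first failing condition is stationarity -> stat.

stat


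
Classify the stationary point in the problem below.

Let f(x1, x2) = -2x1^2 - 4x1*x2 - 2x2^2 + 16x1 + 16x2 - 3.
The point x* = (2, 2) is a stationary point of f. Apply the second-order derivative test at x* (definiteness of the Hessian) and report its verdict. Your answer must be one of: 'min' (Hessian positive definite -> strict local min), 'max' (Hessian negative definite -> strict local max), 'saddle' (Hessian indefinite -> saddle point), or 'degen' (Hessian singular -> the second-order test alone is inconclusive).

Compute the Hessian H = grad^2 f:
  H = [[-4, -4], [-4, -4]]
Verify stationarity: grad f(x*) = H x* + g = (0, 0).
Eigenvalues of H: -8, 0.
H has a zero eigenvalue (singular; negative semidefinite but not definite), so H is neither positive definite, negative definite, nor indefinite. The second-order test alone is inconclusive -> degen.
(Indeed, f is constant along the null direction of H through x*, so x* is not a strict local extremum.)

degen


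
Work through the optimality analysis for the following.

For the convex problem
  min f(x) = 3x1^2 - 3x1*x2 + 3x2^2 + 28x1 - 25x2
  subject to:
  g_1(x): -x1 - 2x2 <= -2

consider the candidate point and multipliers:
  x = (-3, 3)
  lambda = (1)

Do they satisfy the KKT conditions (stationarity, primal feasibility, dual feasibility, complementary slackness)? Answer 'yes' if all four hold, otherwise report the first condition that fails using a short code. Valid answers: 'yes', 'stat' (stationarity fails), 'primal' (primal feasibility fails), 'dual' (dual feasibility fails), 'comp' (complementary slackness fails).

Gradient of f: grad f(x) = Q x + c = (1, 2)
Constraint values g_i(x) = a_i^T x - b_i:
  g_1((-3, 3)) = -1
Stationarity residual: grad f(x) + sum_i lambda_i a_i = (0, 0)
  -> stationarity OK
Primal feasibility (all g_i <= 0): OK
Dual feasibility (all lambda_i >= 0): OK
Complementary slackness (lambda_i * g_i(x) = 0 for all i): FAILS

Verdict: the first failing condition is complementary_slackness -> comp.

comp


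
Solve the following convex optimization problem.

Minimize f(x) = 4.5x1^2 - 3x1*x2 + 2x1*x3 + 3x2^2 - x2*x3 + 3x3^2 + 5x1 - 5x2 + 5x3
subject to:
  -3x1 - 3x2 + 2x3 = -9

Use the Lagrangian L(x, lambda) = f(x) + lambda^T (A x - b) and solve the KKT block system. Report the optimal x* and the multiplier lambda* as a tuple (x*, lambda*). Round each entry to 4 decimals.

Form the Lagrangian:
  L(x, lambda) = (1/2) x^T Q x + c^T x + lambda^T (A x - b)
Stationarity (grad_x L = 0): Q x + c + A^T lambda = 0.
Primal feasibility: A x = b.

This gives the KKT block system:
  [ Q   A^T ] [ x     ]   [-c ]
  [ A    0  ] [ lambda ] = [ b ]

Solving the linear system:
  x*      = (0.6391, 1.5655, -1.1931)
  lambda* = (1.223)
  f(x*)   = 0.2046

x* = (0.6391, 1.5655, -1.1931), lambda* = (1.223)


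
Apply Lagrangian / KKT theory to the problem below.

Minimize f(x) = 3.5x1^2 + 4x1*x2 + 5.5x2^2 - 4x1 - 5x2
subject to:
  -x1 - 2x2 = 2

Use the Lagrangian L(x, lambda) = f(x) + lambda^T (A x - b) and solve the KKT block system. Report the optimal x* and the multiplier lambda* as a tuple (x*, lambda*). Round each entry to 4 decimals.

Form the Lagrangian:
  L(x, lambda) = (1/2) x^T Q x + c^T x + lambda^T (A x - b)
Stationarity (grad_x L = 0): Q x + c + A^T lambda = 0.
Primal feasibility: A x = b.

This gives the KKT block system:
  [ Q   A^T ] [ x     ]   [-c ]
  [ A    0  ] [ lambda ] = [ b ]

Solving the linear system:
  x*      = (0, -1)
  lambda* = (-8)
  f(x*)   = 10.5

x* = (0, -1), lambda* = (-8)


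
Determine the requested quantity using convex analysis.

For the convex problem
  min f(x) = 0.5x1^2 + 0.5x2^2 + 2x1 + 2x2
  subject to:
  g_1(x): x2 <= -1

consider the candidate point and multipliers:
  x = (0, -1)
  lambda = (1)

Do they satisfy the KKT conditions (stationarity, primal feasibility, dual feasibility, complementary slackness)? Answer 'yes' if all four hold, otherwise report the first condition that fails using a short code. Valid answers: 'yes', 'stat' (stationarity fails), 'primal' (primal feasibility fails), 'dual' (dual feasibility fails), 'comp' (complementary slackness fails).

Gradient of f: grad f(x) = Q x + c = (2, 1)
Constraint values g_i(x) = a_i^T x - b_i:
  g_1((0, -1)) = 0
Stationarity residual: grad f(x) + sum_i lambda_i a_i = (2, 2)
  -> stationarity FAILS
Primal feasibility (all g_i <= 0): OK
Dual feasibility (all lambda_i >= 0): OK
Complementary slackness (lambda_i * g_i(x) = 0 for all i): OK

Verdict: the first failing condition is stationarity -> stat.

stat


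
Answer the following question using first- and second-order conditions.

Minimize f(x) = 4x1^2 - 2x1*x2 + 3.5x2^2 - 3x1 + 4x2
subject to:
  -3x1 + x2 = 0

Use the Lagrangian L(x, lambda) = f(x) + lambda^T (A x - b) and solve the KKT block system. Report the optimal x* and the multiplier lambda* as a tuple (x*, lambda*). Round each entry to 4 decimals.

Form the Lagrangian:
  L(x, lambda) = (1/2) x^T Q x + c^T x + lambda^T (A x - b)
Stationarity (grad_x L = 0): Q x + c + A^T lambda = 0.
Primal feasibility: A x = b.

This gives the KKT block system:
  [ Q   A^T ] [ x     ]   [-c ]
  [ A    0  ] [ lambda ] = [ b ]

Solving the linear system:
  x*      = (-0.1525, -0.4576)
  lambda* = (-1.1017)
  f(x*)   = -0.6864

x* = (-0.1525, -0.4576), lambda* = (-1.1017)


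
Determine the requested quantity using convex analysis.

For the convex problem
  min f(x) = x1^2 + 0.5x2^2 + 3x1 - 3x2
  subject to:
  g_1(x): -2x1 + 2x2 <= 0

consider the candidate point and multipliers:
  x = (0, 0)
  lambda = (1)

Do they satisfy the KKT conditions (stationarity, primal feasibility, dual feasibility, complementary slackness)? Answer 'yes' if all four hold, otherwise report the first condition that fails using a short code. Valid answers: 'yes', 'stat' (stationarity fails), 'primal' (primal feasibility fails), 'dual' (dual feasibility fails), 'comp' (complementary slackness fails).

Gradient of f: grad f(x) = Q x + c = (3, -3)
Constraint values g_i(x) = a_i^T x - b_i:
  g_1((0, 0)) = 0
Stationarity residual: grad f(x) + sum_i lambda_i a_i = (1, -1)
  -> stationarity FAILS
Primal feasibility (all g_i <= 0): OK
Dual feasibility (all lambda_i >= 0): OK
Complementary slackness (lambda_i * g_i(x) = 0 for all i): OK

Verdict: the first failing condition is stationarity -> stat.

stat


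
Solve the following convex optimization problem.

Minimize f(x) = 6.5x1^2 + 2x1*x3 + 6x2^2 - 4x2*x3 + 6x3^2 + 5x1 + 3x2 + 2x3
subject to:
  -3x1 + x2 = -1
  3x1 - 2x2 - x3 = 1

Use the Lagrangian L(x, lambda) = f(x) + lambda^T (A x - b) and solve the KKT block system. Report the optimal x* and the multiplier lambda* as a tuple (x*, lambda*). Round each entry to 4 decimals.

Form the Lagrangian:
  L(x, lambda) = (1/2) x^T Q x + c^T x + lambda^T (A x - b)
Stationarity (grad_x L = 0): Q x + c + A^T lambda = 0.
Primal feasibility: A x = b.

This gives the KKT block system:
  [ Q   A^T ] [ x     ]   [-c ]
  [ A    0  ] [ lambda ] = [ b ]

Solving the linear system:
  x*      = (0.2976, -0.1073, 0.1073)
  lambda* = (7.3391, 4.3114)
  f(x*)   = 2.2042

x* = (0.2976, -0.1073, 0.1073), lambda* = (7.3391, 4.3114)


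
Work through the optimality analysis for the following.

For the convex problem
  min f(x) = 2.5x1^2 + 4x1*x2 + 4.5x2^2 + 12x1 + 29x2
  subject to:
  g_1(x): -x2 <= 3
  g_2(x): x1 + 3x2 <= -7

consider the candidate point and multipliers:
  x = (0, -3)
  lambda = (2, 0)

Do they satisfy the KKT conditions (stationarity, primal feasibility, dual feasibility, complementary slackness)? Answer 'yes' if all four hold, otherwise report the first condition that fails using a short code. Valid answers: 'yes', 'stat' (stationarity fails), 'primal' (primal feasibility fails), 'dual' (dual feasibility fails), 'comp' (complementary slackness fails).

Gradient of f: grad f(x) = Q x + c = (0, 2)
Constraint values g_i(x) = a_i^T x - b_i:
  g_1((0, -3)) = 0
  g_2((0, -3)) = -2
Stationarity residual: grad f(x) + sum_i lambda_i a_i = (0, 0)
  -> stationarity OK
Primal feasibility (all g_i <= 0): OK
Dual feasibility (all lambda_i >= 0): OK
Complementary slackness (lambda_i * g_i(x) = 0 for all i): OK

Verdict: yes, KKT holds.

yes


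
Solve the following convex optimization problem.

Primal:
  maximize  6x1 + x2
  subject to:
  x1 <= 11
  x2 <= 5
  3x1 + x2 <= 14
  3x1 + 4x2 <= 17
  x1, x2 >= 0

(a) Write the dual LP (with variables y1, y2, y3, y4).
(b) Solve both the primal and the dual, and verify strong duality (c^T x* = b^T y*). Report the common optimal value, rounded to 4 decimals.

The standard primal-dual pair for 'max c^T x s.t. A x <= b, x >= 0' is:
  Dual:  min b^T y  s.t.  A^T y >= c,  y >= 0.

So the dual LP is:
  minimize  11y1 + 5y2 + 14y3 + 17y4
  subject to:
    y1 + 3y3 + 3y4 >= 6
    y2 + y3 + 4y4 >= 1
    y1, y2, y3, y4 >= 0

Solving the primal: x* = (4.6667, 0).
  primal value c^T x* = 28.
Solving the dual: y* = (0, 0, 2, 0).
  dual value b^T y* = 28.
Strong duality: c^T x* = b^T y*. Confirmed.

28


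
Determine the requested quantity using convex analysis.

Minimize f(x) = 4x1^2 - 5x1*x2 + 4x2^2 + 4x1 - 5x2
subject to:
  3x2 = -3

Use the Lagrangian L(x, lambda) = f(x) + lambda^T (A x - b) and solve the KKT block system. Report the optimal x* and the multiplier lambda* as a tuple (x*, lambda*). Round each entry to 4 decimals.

Form the Lagrangian:
  L(x, lambda) = (1/2) x^T Q x + c^T x + lambda^T (A x - b)
Stationarity (grad_x L = 0): Q x + c + A^T lambda = 0.
Primal feasibility: A x = b.

This gives the KKT block system:
  [ Q   A^T ] [ x     ]   [-c ]
  [ A    0  ] [ lambda ] = [ b ]

Solving the linear system:
  x*      = (-1.125, -1)
  lambda* = (2.4583)
  f(x*)   = 3.9375

x* = (-1.125, -1), lambda* = (2.4583)


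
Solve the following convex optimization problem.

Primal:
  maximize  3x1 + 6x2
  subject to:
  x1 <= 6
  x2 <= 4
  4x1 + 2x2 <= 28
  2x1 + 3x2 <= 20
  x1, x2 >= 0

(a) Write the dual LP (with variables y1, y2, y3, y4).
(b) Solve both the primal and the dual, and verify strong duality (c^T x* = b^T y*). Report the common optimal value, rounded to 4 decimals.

The standard primal-dual pair for 'max c^T x s.t. A x <= b, x >= 0' is:
  Dual:  min b^T y  s.t.  A^T y >= c,  y >= 0.

So the dual LP is:
  minimize  6y1 + 4y2 + 28y3 + 20y4
  subject to:
    y1 + 4y3 + 2y4 >= 3
    y2 + 2y3 + 3y4 >= 6
    y1, y2, y3, y4 >= 0

Solving the primal: x* = (4, 4).
  primal value c^T x* = 36.
Solving the dual: y* = (0, 1.5, 0, 1.5).
  dual value b^T y* = 36.
Strong duality: c^T x* = b^T y*. Confirmed.

36


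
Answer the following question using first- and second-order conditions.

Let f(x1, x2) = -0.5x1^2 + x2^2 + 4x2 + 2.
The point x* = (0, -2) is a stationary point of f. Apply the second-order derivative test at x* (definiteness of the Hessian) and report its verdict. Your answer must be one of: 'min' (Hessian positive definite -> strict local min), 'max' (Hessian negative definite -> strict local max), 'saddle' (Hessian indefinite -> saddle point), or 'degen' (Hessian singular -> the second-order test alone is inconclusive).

Compute the Hessian H = grad^2 f:
  H = [[-1, 0], [0, 2]]
Verify stationarity: grad f(x*) = H x* + g = (0, 0).
Eigenvalues of H: -1, 2.
Eigenvalues have mixed signs, so H is indefinite -> x* is a saddle point.

saddle


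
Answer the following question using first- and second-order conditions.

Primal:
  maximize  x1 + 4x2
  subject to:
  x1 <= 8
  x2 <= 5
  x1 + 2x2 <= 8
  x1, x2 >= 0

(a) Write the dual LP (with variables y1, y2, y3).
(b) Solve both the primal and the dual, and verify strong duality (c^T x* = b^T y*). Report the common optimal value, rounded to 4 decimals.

The standard primal-dual pair for 'max c^T x s.t. A x <= b, x >= 0' is:
  Dual:  min b^T y  s.t.  A^T y >= c,  y >= 0.

So the dual LP is:
  minimize  8y1 + 5y2 + 8y3
  subject to:
    y1 + y3 >= 1
    y2 + 2y3 >= 4
    y1, y2, y3 >= 0

Solving the primal: x* = (0, 4).
  primal value c^T x* = 16.
Solving the dual: y* = (0, 0, 2).
  dual value b^T y* = 16.
Strong duality: c^T x* = b^T y*. Confirmed.

16


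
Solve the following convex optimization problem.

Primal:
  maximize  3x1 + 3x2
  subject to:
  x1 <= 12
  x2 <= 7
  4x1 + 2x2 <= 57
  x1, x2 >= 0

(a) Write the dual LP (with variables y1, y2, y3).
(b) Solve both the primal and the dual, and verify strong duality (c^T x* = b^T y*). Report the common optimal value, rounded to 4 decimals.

The standard primal-dual pair for 'max c^T x s.t. A x <= b, x >= 0' is:
  Dual:  min b^T y  s.t.  A^T y >= c,  y >= 0.

So the dual LP is:
  minimize  12y1 + 7y2 + 57y3
  subject to:
    y1 + 4y3 >= 3
    y2 + 2y3 >= 3
    y1, y2, y3 >= 0

Solving the primal: x* = (10.75, 7).
  primal value c^T x* = 53.25.
Solving the dual: y* = (0, 1.5, 0.75).
  dual value b^T y* = 53.25.
Strong duality: c^T x* = b^T y*. Confirmed.

53.25


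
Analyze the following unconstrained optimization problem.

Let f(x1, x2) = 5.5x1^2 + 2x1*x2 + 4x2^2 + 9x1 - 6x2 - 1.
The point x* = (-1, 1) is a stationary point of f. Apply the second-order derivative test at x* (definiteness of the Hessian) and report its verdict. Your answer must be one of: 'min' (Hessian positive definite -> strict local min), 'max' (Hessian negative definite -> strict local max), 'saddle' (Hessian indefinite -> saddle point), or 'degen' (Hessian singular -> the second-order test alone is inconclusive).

Compute the Hessian H = grad^2 f:
  H = [[11, 2], [2, 8]]
Verify stationarity: grad f(x*) = H x* + g = (0, 0).
Eigenvalues of H: 7, 12.
Both eigenvalues > 0, so H is positive definite -> x* is a strict local min.

min


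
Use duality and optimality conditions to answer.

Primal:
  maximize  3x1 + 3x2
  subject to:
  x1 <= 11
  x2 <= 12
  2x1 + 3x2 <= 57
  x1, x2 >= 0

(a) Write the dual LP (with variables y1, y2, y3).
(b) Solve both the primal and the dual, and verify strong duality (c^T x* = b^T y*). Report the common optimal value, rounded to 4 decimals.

The standard primal-dual pair for 'max c^T x s.t. A x <= b, x >= 0' is:
  Dual:  min b^T y  s.t.  A^T y >= c,  y >= 0.

So the dual LP is:
  minimize  11y1 + 12y2 + 57y3
  subject to:
    y1 + 2y3 >= 3
    y2 + 3y3 >= 3
    y1, y2, y3 >= 0

Solving the primal: x* = (11, 11.6667).
  primal value c^T x* = 68.
Solving the dual: y* = (1, 0, 1).
  dual value b^T y* = 68.
Strong duality: c^T x* = b^T y*. Confirmed.

68


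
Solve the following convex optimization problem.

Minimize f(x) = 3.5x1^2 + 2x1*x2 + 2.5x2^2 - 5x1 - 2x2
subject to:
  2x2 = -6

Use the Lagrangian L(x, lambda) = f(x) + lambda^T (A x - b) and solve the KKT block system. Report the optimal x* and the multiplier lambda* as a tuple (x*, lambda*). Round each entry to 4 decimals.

Form the Lagrangian:
  L(x, lambda) = (1/2) x^T Q x + c^T x + lambda^T (A x - b)
Stationarity (grad_x L = 0): Q x + c + A^T lambda = 0.
Primal feasibility: A x = b.

This gives the KKT block system:
  [ Q   A^T ] [ x     ]   [-c ]
  [ A    0  ] [ lambda ] = [ b ]

Solving the linear system:
  x*      = (1.5714, -3)
  lambda* = (6.9286)
  f(x*)   = 19.8571

x* = (1.5714, -3), lambda* = (6.9286)


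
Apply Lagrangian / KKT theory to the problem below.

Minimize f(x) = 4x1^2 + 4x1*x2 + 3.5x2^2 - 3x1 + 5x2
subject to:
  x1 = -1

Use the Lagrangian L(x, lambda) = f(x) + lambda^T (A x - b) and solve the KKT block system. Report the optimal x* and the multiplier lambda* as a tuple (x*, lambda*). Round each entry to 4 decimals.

Form the Lagrangian:
  L(x, lambda) = (1/2) x^T Q x + c^T x + lambda^T (A x - b)
Stationarity (grad_x L = 0): Q x + c + A^T lambda = 0.
Primal feasibility: A x = b.

This gives the KKT block system:
  [ Q   A^T ] [ x     ]   [-c ]
  [ A    0  ] [ lambda ] = [ b ]

Solving the linear system:
  x*      = (-1, -0.1429)
  lambda* = (11.5714)
  f(x*)   = 6.9286

x* = (-1, -0.1429), lambda* = (11.5714)


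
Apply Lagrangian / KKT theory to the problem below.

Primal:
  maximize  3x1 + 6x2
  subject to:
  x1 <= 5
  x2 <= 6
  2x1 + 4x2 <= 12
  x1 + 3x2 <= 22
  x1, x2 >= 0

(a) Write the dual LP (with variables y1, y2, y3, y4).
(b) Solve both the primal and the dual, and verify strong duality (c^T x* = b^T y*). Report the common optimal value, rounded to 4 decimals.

The standard primal-dual pair for 'max c^T x s.t. A x <= b, x >= 0' is:
  Dual:  min b^T y  s.t.  A^T y >= c,  y >= 0.

So the dual LP is:
  minimize  5y1 + 6y2 + 12y3 + 22y4
  subject to:
    y1 + 2y3 + y4 >= 3
    y2 + 4y3 + 3y4 >= 6
    y1, y2, y3, y4 >= 0

Solving the primal: x* = (0, 3).
  primal value c^T x* = 18.
Solving the dual: y* = (0, 0, 1.5, 0).
  dual value b^T y* = 18.
Strong duality: c^T x* = b^T y*. Confirmed.

18


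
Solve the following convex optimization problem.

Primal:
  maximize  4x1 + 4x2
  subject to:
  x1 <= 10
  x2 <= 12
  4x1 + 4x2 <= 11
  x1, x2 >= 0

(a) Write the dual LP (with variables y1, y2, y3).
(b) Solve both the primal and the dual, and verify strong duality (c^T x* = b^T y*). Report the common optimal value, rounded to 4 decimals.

The standard primal-dual pair for 'max c^T x s.t. A x <= b, x >= 0' is:
  Dual:  min b^T y  s.t.  A^T y >= c,  y >= 0.

So the dual LP is:
  minimize  10y1 + 12y2 + 11y3
  subject to:
    y1 + 4y3 >= 4
    y2 + 4y3 >= 4
    y1, y2, y3 >= 0

Solving the primal: x* = (2.75, 0).
  primal value c^T x* = 11.
Solving the dual: y* = (0, 0, 1).
  dual value b^T y* = 11.
Strong duality: c^T x* = b^T y*. Confirmed.

11


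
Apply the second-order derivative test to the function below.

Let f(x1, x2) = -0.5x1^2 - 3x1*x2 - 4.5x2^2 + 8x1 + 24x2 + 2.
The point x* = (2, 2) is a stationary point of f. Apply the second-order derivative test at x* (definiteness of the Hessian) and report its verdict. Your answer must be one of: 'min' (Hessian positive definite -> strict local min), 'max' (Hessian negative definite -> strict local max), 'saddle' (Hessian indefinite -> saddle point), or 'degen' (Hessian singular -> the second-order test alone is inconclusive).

Compute the Hessian H = grad^2 f:
  H = [[-1, -3], [-3, -9]]
Verify stationarity: grad f(x*) = H x* + g = (0, 0).
Eigenvalues of H: -10, 0.
H has a zero eigenvalue (singular; negative semidefinite but not definite), so H is neither positive definite, negative definite, nor indefinite. The second-order test alone is inconclusive -> degen.
(Indeed, f is constant along the null direction of H through x*, so x* is not a strict local extremum.)

degen
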